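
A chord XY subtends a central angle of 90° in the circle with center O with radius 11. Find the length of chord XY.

Chord = 2(11) sin(45°) = 11*sqrt(2)

11*sqrt(2)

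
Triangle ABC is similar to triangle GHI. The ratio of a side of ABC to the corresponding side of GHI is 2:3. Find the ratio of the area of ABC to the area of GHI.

The ratio of areas of similar triangles equals the square of the side ratio.
Side ratio = 2:3
Area ratio = (2/3)^2 = 4/9 = 4:9

4:9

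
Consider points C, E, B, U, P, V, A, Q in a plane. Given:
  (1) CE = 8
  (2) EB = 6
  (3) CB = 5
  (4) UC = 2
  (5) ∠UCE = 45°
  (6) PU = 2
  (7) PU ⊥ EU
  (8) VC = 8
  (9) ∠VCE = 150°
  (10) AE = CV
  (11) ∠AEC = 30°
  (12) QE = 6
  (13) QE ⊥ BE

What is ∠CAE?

From the given relations: AE = CV = 8.
Step 1: By the law of cosines on triangle AEC: AC² = 8² + 8² − 2·8·8·cos(30°) = 17.15, so AC ≈ 4.14.
Step 2: By the inverse law of cosines on triangle CAE: cos(∠CAE) = (4.14² + 8² − 8²) / (2·4.14·8) = 17.15/66.26 = 0.2588, so ∠CAE = 75°.

Therefore, the measure of angle ∠CAE = 75°.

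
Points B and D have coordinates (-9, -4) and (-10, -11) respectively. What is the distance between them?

The horizontal distance is |-10 - -9| = 1 and the vertical distance is |-11 - -4| = 7.
By the Pythagorean theorem, d = sqrt(1^2 + 7^2) = sqrt(50) = 5*sqrt(2).

5*sqrt(2)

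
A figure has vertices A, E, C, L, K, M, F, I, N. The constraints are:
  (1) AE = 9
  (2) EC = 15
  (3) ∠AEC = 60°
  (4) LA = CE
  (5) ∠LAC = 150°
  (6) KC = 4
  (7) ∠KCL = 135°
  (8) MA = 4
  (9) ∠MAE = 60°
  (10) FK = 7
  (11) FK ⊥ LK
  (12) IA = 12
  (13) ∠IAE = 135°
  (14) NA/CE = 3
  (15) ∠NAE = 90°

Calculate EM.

Step 1: By the law of cosines on triangle EAM: EM² = 9² + 4² − 2·9·4·cos(60°) = 61, so EM = √61.

Therefore, the length of EM = √61.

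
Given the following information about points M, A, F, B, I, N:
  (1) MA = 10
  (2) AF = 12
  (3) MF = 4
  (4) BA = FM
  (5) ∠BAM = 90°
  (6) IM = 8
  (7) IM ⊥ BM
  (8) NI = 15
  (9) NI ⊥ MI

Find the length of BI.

From the given relations: BA = FM = 4.
Step 1: By the law of cosines on triangle BAM: BM² = 4² + 10² − 2·4·10·cos(90°) = 116, so BM = 2·√29.
Step 2: By the law of cosines on triangle BMI: BI² = (2·√29)² + 8² − 2·2·√29·8·cos(90°) = 180, so BI = 6·√5.

Therefore, the length of BI = 6·√5.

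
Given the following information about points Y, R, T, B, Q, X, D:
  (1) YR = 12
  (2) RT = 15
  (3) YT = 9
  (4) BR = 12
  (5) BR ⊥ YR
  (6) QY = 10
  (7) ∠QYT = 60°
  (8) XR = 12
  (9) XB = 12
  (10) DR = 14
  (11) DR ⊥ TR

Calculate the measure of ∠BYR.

Step 1: By the law of cosines on triangle YRB: YB² = 12² + 12² − 2·12·12·cos(90°) = 288, so YB = 12·√2.
Step 2: By the inverse law of cosines on triangle BYR: cos(∠BYR) = ((12·√2)² + 12² − 12²) / (2·12·√2·12) = 288/407.29 = 0.7071, so ∠BYR = 45°.

Therefore, the measure of angle ∠BYR = 45°.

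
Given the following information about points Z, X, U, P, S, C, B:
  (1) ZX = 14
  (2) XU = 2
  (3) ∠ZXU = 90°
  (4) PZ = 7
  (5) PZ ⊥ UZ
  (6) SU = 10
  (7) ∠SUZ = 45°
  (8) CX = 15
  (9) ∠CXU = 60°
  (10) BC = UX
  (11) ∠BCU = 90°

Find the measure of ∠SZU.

Step 1: By the law of cosines on triangle UXZ: UZ² = 2² + 14² − 2·2·14·cos(90°) = 200, so UZ = 10·√2.
Step 2: By the law of cosines on triangle ZUS: ZS² = (10·√2)² + 10² − 2·10·√2·10·cos(45°) = 100, so ZS = 10.
Step 3: By the inverse law of cosines on triangle SZU: cos(∠SZU) = (10² + (10·√2)² − 10²) / (2·10·10·√2) = 200/282.84 = 0.7071, so ∠SZU = 45°.

Therefore, the measure of angle ∠SZU = 45°.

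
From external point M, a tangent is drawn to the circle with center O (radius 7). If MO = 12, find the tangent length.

Let T be the point of tangency. Then OT ⊥ MT (radius ⊥ tangent).
In right triangle OTM: OM² = OT² + MT²
12² = 7² + MT²
MT² = 95, MT = sqrt(95)

sqrt(95)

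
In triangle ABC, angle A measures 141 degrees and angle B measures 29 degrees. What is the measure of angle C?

By the triangle angle sum property, the three interior angles of any triangle add up to 180°.
We know angle A = 141° and angle B = 29°, so their sum is 170°.
Therefore angle C = 180° - 170° = 10°.

10 degrees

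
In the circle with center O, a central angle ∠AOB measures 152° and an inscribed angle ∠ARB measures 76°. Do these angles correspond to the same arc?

By the inscribed angle theorem, if both angles subtend the same arc, the inscribed angle must be half the central angle.
Half of 152° = 76°, which equals the given inscribed angle of 76°.
Therefore, yes, they correspond to the same arc.

Yes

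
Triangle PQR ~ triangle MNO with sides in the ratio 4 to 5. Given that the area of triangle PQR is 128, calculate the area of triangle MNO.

Area ratio = (4/5)^2 = 16/25. Area of MNO = 128 * 25/16 = 200.

200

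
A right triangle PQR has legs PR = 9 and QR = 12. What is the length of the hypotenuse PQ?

PQ = sqrt(9^2 + 12^2) = sqrt(225) = 15

15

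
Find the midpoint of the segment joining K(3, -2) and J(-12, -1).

M = ((x₁ + x₂)/2, (y₁ + y₂)/2)
= ((3 + -12)/2, (-2 + -1)/2)
= (-9/2, -3/2) = (-9/2, -3/2)

(-9/2, -3/2)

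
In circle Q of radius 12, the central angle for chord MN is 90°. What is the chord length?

Chord length = 2r sin(θ/2)
= 2 × 12 × sin(90°/2)
= 2 × 12 × sin(45°)
= 12*sqrt(2)

12*sqrt(2)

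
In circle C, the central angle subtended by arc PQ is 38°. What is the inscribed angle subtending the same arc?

An inscribed angle intercepts an arc from a point on the circle, while the central angle intercepts the same arc from the center.
The inscribed angle is always half the central angle: 38° / 2 = 19°.

19°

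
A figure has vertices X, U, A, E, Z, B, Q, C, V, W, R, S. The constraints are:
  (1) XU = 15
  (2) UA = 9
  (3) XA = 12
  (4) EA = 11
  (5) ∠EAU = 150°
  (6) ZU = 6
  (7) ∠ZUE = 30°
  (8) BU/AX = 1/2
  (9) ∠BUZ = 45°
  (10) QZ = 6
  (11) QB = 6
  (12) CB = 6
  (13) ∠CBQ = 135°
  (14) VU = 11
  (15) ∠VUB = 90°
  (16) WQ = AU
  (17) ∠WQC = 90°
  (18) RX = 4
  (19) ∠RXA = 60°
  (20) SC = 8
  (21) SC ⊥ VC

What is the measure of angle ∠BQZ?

From the given relations: BU = 1/2·AX = 1/2·12 = 6.
Step 1: By the law of cosines on triangle BUZ: BZ² = 6² + 6² − 2·6·6·cos(45°) = 21.09, so BZ ≈ 4.59.
Step 2: By the inverse law of cosines on triangle BQZ: cos(∠BQZ) = (6² + 6² − 4.59²) / (2·6·6) = 50.91/72 = 0.7071, so ∠BQZ = 45°.

Therefore, the measure of angle ∠BQZ = 45°.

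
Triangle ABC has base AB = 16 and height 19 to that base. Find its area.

Area = (1/2)(16)(19) = 152

152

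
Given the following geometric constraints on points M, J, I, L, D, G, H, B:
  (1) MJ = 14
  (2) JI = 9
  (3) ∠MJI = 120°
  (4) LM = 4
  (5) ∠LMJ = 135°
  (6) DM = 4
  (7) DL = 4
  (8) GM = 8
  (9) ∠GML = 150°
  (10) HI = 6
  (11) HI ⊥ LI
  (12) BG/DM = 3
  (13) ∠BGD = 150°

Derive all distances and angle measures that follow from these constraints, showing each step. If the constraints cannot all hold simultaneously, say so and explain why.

The constraints are consistent.

From the given relations:
  BG = 3·DM = 3·4 = 12

Step 1: From MJ = 14, JI = 9, and ∠MJI = 120°, by the law of cosines:
  MI² = MJ² + JI² - 2·MJ·JI·cos(120°) = 196 + 81 + 126 = 403
  MI ≈ 20.07

Step 2: From JM = 14, ML = 4, and ∠JML = 135°, by the law of cosines:
  JL² = JM² + ML² - 2·JM·ML·cos(135°) = 196 + 16 + 79.2 = 291.2
  JL ≈ 17.06

Step 3: From LM = 4, MG = 8, and ∠LMG = 150°, by the law of cosines:
  LG² = LM² + MG² - 2·LM·MG·cos(150°) = 16 + 64 + 55.43 = 135.4
  LG ≈ 11.64

Step 4: From MD = 4, ML = 4, DL = 4, by the inverse law of cosines:
  cos(∠DML) = (MD² + ML² - DL²) / (2·MD·ML)
  ∠DML = 60°

Step 5: From LD = 4, LM = 4, DM = 4, by the inverse law of cosines:
  cos(∠DLM) = (LD² + LM² - DM²) / (2·LD·LM)
  ∠DLM = 60°

Step 6: From DL = 4, DM = 4, LM = 4, by the inverse law of cosines:
  cos(∠LDM) = (DL² + DM² - LM²) / (2·DL·DM)
  ∠LDM = 60°

Step 7: From MI = 20.07, MJ = 14, IJ = 9, by the inverse law of cosines:
  cos(∠IMJ) = (MI² + MJ² - IJ²) / (2·MI·MJ)
  ∠IMJ = 22.85°

Step 8: From JL = 17.06, JM = 14, LM = 4, by the inverse law of cosines:
  cos(∠LJM) = (JL² + JM² - LM²) / (2·JL·JM)
  ∠LJM = 9.54°

Step 9: From IJ = 9, IM = 20.07, JM = 14, by the inverse law of cosines:
  cos(∠JIM) = (IJ² + IM² - JM²) / (2·IJ·IM)
  ∠JIM = 37.15°

Step 10: From LG = 11.64, LM = 4, GM = 8, by the inverse law of cosines:
  cos(∠GLM) = (LG² + LM² - GM²) / (2·LG·LM)
  ∠GLM = 20.1°

Step 11: From LJ = 17.06, LM = 4, JM = 14, by the inverse law of cosines:
  cos(∠JLM) = (LJ² + LM² - JM²) / (2·LJ·LM)
  ∠JLM = 35.46°

Step 12: From GL = 11.64, GM = 8, LM = 4, by the inverse law of cosines:
  cos(∠LGM) = (GL² + GM² - LM²) / (2·GL·GM)
  ∠LGM = 9.9°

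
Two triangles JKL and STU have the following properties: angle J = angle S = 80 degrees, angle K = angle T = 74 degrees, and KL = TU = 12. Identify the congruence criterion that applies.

The given information provides:
angle J = angle S = 80 degrees, angle K = angle T = 74 degrees, and KL = TU = 12
This matches the AAS congruence theorem.
Two pairs of corresponding angles and a non-included side are equal (Angle-Angle-Side).

AAS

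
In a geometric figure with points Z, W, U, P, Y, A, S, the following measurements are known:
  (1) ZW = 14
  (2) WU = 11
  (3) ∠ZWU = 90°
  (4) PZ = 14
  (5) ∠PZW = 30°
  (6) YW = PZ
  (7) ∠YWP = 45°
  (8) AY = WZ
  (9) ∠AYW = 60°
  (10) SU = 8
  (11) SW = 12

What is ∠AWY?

From the given relations: YW = PZ = 14; AY = WZ = 14.
Step 1: By the law of cosines on triangle WYA: WA² = 14² + 14² − 2·14·14·cos(60°) = 196, so WA = 14.
Step 2: By the inverse law of cosines on triangle AWY: cos(∠AWY) = (14² + 14² − 14²) / (2·14·14) = 196/392 = 0.5, so ∠AWY = 60°.

Therefore, the measure of angle ∠AWY = 60°.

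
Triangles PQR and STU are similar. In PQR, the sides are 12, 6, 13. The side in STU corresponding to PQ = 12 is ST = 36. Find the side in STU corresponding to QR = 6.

k = 36/12 = 3. TU = 3 * 6 = 18.

18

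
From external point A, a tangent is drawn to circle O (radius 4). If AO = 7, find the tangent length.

The tangent, radius, and line from the external point to the center form a right triangle.
The right angle is where the tangent meets the radius.
By the Pythagorean theorem: tangent² + 4² = 7²
tangent² = 49 - 16 = 33
tangent = sqrt(33)

sqrt(33)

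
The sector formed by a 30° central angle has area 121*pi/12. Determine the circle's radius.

r² = 360 × 121*pi/12 / (π × 30) = 121, so r = 11.

11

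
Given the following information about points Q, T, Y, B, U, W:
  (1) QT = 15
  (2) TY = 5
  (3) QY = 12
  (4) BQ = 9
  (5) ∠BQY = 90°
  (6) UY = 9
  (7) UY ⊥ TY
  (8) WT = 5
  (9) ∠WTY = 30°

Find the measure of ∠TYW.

Step 1: By the law of cosines on triangle YTW: YW² = 5² + 5² − 2·5·5·cos(30°) = 6.7, so YW ≈ 2.59.
Step 2: By the inverse law of cosines on triangle TYW: cos(∠TYW) = (5² + 2.59² − 5²) / (2·5·2.59) = 6.7/25.88 = 0.2588, so ∠TYW = 75°.

Therefore, the measure of angle ∠TYW = 75°.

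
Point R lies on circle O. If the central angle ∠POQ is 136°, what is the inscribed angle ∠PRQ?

Inscribed angle = 136° / 2 = 68° (inscribed angle theorem).

68°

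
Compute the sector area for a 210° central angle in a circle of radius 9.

Sector area = πr² × θ/360
= π × 9² × 7/12
= π × 81 × 7/12
= 189*pi/4

189*pi/4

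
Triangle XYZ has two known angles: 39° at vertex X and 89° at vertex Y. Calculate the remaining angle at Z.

Let angle Z = x. Then 39 + 89 + x = 180.
x = 180 - 128 = 52 degrees.

52 degrees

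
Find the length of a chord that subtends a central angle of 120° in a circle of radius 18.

Chord length = 2r sin(θ/2)
= 2 × 18 × sin(120°/2)
= 2 × 18 × sin(60°)
= 18*sqrt(3)

18*sqrt(3)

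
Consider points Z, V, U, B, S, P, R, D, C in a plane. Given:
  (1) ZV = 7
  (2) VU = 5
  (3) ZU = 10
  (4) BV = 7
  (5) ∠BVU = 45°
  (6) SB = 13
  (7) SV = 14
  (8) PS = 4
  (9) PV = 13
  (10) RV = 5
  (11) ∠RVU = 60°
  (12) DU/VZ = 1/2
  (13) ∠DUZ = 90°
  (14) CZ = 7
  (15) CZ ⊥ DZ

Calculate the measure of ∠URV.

Step 1: By the law of cosines on triangle RVU: RU² = 5² + 5² − 2·5·5·cos(60°) = 25, so RU = 5.
Step 2: By the inverse law of cosines on triangle URV: cos(∠URV) = (5² + 5² − 5²) / (2·5·5) = 25/50 = 0.5, so ∠URV = 60°.

Therefore, the measure of angle ∠URV = 60°.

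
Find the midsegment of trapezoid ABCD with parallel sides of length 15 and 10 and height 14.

The midsegment (median) of a trapezoid connects the midpoints of the non-parallel sides.
Its length is the average of the two bases: (15 + 10) / 2 = 25/2.

25/2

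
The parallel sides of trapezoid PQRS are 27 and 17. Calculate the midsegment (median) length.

The midsegment of a trapezoid = (base1 + base2) / 2
midsegment = (27 + 17) / 2
midsegment = 44 / 2
midsegment = 22

22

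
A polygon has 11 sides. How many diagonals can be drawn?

Each of the 11 vertices connects to 8 non-adjacent vertices via diagonals.
Total connections = 11 × 8 = 88, but each diagonal is counted twice.
Number of diagonals = 88 / 2 = 44.

44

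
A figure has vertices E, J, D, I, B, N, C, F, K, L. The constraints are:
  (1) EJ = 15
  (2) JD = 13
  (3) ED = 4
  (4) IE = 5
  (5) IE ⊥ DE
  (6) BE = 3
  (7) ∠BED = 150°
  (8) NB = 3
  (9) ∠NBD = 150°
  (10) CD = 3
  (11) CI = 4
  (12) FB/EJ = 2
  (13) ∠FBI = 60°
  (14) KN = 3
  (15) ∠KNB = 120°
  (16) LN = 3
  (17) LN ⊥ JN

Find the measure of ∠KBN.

Step 1: By the law of cosines on triangle BNK: BK² = 3² + 3² − 2·3·3·cos(120°) = 27, so BK = 3·√3.
Step 2: By the inverse law of cosines on triangle KBN: cos(∠KBN) = ((3·√3)² + 3² − 3²) / (2·3·√3·3) = 27/31.18 = 0.866, so ∠KBN = 30°.

Therefore, the measure of angle ∠KBN = 30°.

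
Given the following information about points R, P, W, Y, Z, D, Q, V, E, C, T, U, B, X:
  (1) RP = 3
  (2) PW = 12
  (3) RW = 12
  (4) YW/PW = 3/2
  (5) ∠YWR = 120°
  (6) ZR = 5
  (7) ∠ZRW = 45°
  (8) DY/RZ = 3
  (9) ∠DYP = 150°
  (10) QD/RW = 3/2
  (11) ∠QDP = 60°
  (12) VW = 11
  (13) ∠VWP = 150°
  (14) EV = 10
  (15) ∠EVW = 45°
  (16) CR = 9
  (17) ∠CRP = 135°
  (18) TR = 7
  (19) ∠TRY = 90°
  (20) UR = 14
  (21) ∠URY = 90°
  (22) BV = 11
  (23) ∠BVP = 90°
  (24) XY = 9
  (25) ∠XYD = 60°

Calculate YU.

From the given relations: YW = 3/2·PW = 3/2·12 = 18.
Step 1: By the law of cosines on triangle RWY: RY² = 12² + 18² − 2·12·18·cos(120°) = 684, so RY = 6·√19.
Step 2: By the law of cosines on triangle YRU: YU² = (6·√19)² + 14² − 2·6·√19·14·cos(90°) = 880, so YU = 4·√55.

Therefore, the length of YU = 4·√55.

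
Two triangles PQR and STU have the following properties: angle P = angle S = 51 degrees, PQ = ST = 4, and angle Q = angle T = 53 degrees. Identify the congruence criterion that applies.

Consider the given information: angle P = angle S = 51 degrees, PQ = ST = 4, and angle Q = angle T = 53 degrees
This is not SSS or HL: SSS requires all three pairs of sides, but we don't have that. HL only applies to right triangles with matching hypotenuse and leg.
The correct criterion is ASA. Two pairs of corresponding angles and the included side are equal (Angle-Side-Angle).

ASA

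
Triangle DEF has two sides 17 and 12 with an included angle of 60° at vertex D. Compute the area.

Area = (1/2) * DE * DF * sin(D)
Area = (1/2) * 17 * 12 * sin(60°)
Area = (1/2) * 17 * 12 * sqrt(3)/2
Area = 51*sqrt(3)

51*sqrt(3)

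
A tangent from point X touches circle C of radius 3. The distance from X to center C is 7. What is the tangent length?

Let T be the point of tangency. Then CT ⊥ XT (radius ⊥ tangent).
In right triangle CTX: CX² = CT² + XT²
7² = 3² + XT²
XT² = 40, XT = 2*sqrt(10)

2*sqrt(10)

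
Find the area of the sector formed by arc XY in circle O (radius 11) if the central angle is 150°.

Sector area = π(11²)(5/12) = 605*pi/12

605*pi/12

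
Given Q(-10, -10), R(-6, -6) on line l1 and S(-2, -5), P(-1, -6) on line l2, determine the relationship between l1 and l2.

Slope of line 1: m1 = (-6 - -10)/(-6 - -10) = 4/4 = 1
Slope of line 2: m2 = (-6 - -5)/(-1 - -2) = -1/1 = -1
m1 * m2 = (1) * (-1) = -1 = -1, so the lines are perpendicular.

Perpendicular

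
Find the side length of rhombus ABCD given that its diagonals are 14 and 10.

The diagonals of a rhombus bisect each other at right angles.
Half-diagonals: 14/2 = 7 and 10/2 = 5
side = sqrt(7^2 + 5^2)
side = sqrt(49 + 25)
side = sqrt(74)

sqrt(74)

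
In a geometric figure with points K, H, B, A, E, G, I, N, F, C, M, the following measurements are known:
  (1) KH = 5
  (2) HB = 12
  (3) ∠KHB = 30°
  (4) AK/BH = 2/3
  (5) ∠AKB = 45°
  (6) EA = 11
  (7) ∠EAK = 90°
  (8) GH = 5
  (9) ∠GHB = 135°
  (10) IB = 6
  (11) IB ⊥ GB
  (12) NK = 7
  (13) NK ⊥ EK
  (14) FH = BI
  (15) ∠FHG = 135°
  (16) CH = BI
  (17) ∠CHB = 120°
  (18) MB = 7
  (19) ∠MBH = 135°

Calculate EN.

From the given relations: AK = 2/3·BH = 2/3·12 = 8.
Step 1: By the law of cosines on triangle EAK: EK² = 11² + 8² − 2·11·8·cos(90°) = 185, so EK = √185.
Step 2: By the law of cosines on triangle EKN: EN² = √185² + 7² − 2·√185·7·cos(90°) = 234, so EN = 3·√26.

Therefore, the length of EN = 3·√26.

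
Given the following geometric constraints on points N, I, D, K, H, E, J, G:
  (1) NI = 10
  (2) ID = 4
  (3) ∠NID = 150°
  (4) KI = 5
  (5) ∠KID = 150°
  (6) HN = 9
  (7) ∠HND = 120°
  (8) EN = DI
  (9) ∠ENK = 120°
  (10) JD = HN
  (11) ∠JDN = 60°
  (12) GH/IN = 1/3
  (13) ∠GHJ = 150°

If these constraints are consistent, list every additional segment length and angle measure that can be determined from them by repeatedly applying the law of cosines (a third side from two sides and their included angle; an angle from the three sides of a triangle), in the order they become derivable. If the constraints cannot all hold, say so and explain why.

The constraints are consistent. Derivable facts, in order:
After 1 step:
- DK ≈ 8.7
- ND ≈ 13.61
After 2 steps:
- DH ≈ 19.72
- NJ ≈ 11.99
- ∠DKI = 13.29°
- ∠DNI = 8.45°
- ∠IDK = 16.71°
- ∠IDN = 21.55°
After 3 steps:
- ∠DHN = 36.72°
- ∠DJN = 79.46°
- ∠DNJ = 40.54°
- ∠HDN = 23.28°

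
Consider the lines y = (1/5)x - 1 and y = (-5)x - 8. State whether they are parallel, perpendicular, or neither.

Slope of line 1: m1 = 1/5
Slope of line 2: m2 = -5
m1 * m2 = (1/5) * (-5) = -1 = -1, so the lines are perpendicular.

Perpendicular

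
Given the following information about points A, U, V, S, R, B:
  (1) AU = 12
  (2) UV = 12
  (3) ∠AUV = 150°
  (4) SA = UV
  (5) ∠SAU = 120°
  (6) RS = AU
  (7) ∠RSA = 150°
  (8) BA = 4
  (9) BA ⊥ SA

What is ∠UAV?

Step 1: By the law of cosines on triangle AUV: AV² = 12² + 12² − 2·12·12·cos(150°) = 537.42, so AV ≈ 23.18.
Step 2: By the inverse law of cosines on triangle UAV: cos(∠UAV) = (12² + 23.18² − 12²) / (2·12·23.18) = 537.42/556.37 = 0.9659, so ∠UAV = 15°.

Therefore, the measure of angle ∠UAV = 15°.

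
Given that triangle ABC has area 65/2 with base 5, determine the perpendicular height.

Area = (1/2) * base * height
height = 2 * Area / base
height = 2 * 65/2 / 5
height = 65 / 5
height = 13

13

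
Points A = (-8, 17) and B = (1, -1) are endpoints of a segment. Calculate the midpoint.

The midpoint is the point halfway along the segment.
Move half the horizontal distance: -8 + (1 - -8)/2 = -8 + 9/2 = -7/2
Move half the vertical distance: 17 + (-1 - 17)/2 = 17 + -18/2 = 8
Midpoint = (-7/2, 8)

(-7/2, 8)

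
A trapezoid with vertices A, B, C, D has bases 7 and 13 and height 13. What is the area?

Area of a trapezoid = (base1 + base2) * height / 2
Area = (7 + 13) * 13 / 2
Area = 20 * 13 / 2
Area = 260 / 2
Area = 130

130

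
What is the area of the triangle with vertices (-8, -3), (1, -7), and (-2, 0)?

Using the Shoelace formula for a triangle:
Area = (1/2)|x0(y1 - y2) + x1(y2 - y0) + x2(y0 - y1)|
Area = (1/2)|-8(-7 - 0) + 1(0 - -3) + -2(-3 - -7)|
Area = (1/2)|56 + 3 + -8|
Area = (1/2)|51|
Area = (1/2)(51)
Area = 51/2

51/2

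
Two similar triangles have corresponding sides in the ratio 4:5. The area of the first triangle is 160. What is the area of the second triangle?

Area ratio = (4/5)^2 = 16/25. Area of the second triangle = 160 * 25/16 = 250.

250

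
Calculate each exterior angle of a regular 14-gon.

Each exterior angle of a regular n-gon is 360 / n.
For n = 14: 360 / 14 = 180/7 degrees.

180/7 degrees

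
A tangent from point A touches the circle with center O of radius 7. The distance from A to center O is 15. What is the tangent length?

tangent = √(d² - r²) = √(15² - 7²) = √(225 - 49) = √176 = 4*sqrt(11)

4*sqrt(11)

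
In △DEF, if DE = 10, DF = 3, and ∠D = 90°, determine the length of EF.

The included angle is 90°, so the triangle is right-angled at D. The opposite side EF is the hypotenuse.
By the Pythagorean theorem: EF = sqrt(10^2 + 3^2) = sqrt(109) = sqrt(109).

sqrt(109)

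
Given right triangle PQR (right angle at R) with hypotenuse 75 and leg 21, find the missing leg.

By the Pythagorean theorem: QR^2 = PQ^2 - PR^2
QR^2 = 75^2 - 21^2 = 5625 - 441 = 5184
QR = sqrt(5184) = 72

72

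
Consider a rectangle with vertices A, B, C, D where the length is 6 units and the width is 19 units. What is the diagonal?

A rectangle's diagonal splits it into two right triangles, with the diagonal as the hypotenuse.
By the Pythagorean theorem, d^2 = 6^2 + 19^2 = 397.
Therefore d = sqrt(397).

sqrt(397)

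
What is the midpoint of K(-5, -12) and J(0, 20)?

M = ((x₁ + x₂)/2, (y₁ + y₂)/2)
= ((-5 + 0)/2, (-12 + 20)/2)
= (-5/2, 8/2) = (-5/2, 4)

(-5/2, 4)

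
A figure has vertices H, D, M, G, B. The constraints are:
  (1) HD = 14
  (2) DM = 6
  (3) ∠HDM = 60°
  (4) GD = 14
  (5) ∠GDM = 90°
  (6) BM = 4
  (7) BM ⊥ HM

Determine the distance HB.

Step 1: By the law of cosines on triangle HDM: HM² = 14² + 6² − 2·14·6·cos(60°) = 148, so HM = 2·√37.
Step 2: By the law of cosines on triangle HMB: HB² = (2·√37)² + 4² − 2·2·√37·4·cos(90°) = 164, so HB = 2·√41.

Therefore, the length of HB = 2·√41.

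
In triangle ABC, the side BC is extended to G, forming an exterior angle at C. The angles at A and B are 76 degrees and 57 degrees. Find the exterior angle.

Exterior angle = 76 + 57 = 133 degrees (exterior angle theorem).

133 degrees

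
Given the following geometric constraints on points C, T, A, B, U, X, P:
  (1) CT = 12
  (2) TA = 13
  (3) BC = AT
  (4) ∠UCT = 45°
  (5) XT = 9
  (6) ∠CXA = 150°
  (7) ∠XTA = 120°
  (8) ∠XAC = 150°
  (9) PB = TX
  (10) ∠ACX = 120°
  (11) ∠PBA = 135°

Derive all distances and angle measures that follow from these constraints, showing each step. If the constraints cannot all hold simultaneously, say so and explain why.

These constraints are not satisfiable: (6), (8) and (10) are the three interior angles of triangle CXA, which must sum to 180°, but 150° + 150° + 120° = 420°. No planar figure meets all of them, so nothing further can be derived.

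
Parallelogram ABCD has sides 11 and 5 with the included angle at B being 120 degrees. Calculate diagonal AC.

Law of cosines: d^2 = 11^2 + 5^2 - 2(11)(5)cos(120°) = 201, so d = sqrt(201).

sqrt(201)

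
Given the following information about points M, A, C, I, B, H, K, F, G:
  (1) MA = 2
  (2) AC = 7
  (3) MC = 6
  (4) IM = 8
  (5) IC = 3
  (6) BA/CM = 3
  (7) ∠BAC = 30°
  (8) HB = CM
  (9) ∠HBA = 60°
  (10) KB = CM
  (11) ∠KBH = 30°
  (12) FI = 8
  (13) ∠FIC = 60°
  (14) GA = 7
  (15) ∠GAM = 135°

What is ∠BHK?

From the given relations: HB = CM = 6; KB = CM = 6.
Step 1: By the law of cosines on triangle HBK: HK² = 6² + 6² − 2·6·6·cos(30°) = 9.65, so HK ≈ 3.11.
Step 2: By the inverse law of cosines on triangle BHK: cos(∠BHK) = (6² + 3.11² − 6²) / (2·6·3.11) = 9.65/37.27 = 0.2588, so ∠BHK = 75°.

Therefore, the measure of angle ∠BHK = 75°.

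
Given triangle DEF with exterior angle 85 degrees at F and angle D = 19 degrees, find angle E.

The exterior angle theorem states that an exterior angle equals the sum of the two non-adjacent interior angles.
So 85 = 19 + angle E, which gives angle E = 85 - 19 = 66 degrees.

66 degrees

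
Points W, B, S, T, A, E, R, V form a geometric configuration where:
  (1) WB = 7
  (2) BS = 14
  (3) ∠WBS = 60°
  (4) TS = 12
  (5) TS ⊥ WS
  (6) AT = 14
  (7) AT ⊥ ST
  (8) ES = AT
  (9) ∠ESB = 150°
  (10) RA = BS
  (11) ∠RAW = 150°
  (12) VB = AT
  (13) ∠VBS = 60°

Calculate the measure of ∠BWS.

Step 1: By the law of cosines on triangle WBS: WS² = 7² + 14² − 2·7·14·cos(60°) = 147, so WS = 7·√3.
Step 2: By the inverse law of cosines on triangle BWS: cos(∠BWS) = (7² + (7·√3)² − 14²) / (2·7·7·√3) = 0/169.74 = 0, so ∠BWS = 90°.

Therefore, the measure of angle ∠BWS = 90°.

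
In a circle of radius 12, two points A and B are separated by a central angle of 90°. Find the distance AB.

Chord length = 2r sin(θ/2)
= 2 × 12 × sin(90°/2)
= 2 × 12 × sin(45°)
= 12*sqrt(2)

12*sqrt(2)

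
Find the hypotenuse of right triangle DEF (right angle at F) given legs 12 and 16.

By the Pythagorean theorem: DE^2 = DF^2 + EF^2
DE^2 = 12^2 + 16^2 = 144 + 256 = 400
DE = sqrt(400) = 20

20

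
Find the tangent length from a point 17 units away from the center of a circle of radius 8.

Let T be the point of tangency. Then OT ⊥ MT (radius ⊥ tangent).
In right triangle OTM: OM² = OT² + MT²
17² = 8² + MT²
MT² = 225, MT = 15

15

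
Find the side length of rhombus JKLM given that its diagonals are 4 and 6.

In a rhombus, the diagonals bisect each other perpendicularly, creating four congruent right triangles.
Each triangle has legs 2 (half of 4) and 3 (half of 6).
The hypotenuse of each right triangle is a side of the rhombus:
side = sqrt(2^2 + 3^2) = sqrt(13)

sqrt(13)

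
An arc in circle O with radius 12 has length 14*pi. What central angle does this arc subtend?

Arc length L = 2πr × θ/360, so θ = 360L / (2πr).
θ = 360 × 14*pi / (2π × 12)
θ = 210°
θ = 210°

210°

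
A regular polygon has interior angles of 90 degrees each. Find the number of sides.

Exterior angle = 180 - 90 = 90. n = 360 / 90 = 4.

4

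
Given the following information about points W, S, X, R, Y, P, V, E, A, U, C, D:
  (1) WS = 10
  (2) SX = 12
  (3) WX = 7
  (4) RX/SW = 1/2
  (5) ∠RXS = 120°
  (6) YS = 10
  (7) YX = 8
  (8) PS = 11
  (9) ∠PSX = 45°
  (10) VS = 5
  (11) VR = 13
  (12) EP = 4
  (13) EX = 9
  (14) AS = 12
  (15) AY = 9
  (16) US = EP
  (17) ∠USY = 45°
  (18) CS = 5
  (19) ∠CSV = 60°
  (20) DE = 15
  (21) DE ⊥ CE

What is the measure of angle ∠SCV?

Step 1: By the law of cosines on triangle CSV: CV² = 5² + 5² − 2·5·5·cos(60°) = 25, so CV = 5.
Step 2: By the inverse law of cosines on triangle SCV: cos(∠SCV) = (5² + 5² − 5²) / (2·5·5) = 25/50 = 0.5, so ∠SCV = 60°.

Therefore, the measure of angle ∠SCV = 60°.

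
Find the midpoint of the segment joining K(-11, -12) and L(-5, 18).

The midpoint is the average of the coordinates:
x: (-11 + -5)/2 = -8
y: (-12 + 18)/2 = 3
Midpoint = (-8, 3)

(-8, 3)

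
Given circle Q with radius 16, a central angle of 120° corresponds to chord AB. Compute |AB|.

Chord = 2(16) sin(60°) = 16*sqrt(3)

16*sqrt(3)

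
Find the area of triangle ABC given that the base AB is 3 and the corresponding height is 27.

Area = (1/2) * base * height
Area = (1/2) * 3 * 27
Area = 81/2

81/2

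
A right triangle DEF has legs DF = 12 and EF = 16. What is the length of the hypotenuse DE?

In a right triangle, the square of the hypotenuse equals the sum of the squares of the two legs.
The legs are 12 and 16, so the hypotenuse = sqrt(144 + 256) = sqrt(400) = 20.

20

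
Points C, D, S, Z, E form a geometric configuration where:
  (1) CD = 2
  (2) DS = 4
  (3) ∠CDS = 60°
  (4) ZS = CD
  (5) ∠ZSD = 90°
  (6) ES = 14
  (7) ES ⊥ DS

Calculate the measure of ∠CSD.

Step 1: By the law of cosines on triangle SDC: SC² = 4² + 2² − 2·4·2·cos(60°) = 12, so SC = 2·√3.
Step 2: By the inverse law of cosines on triangle CSD: cos(∠CSD) = ((2·√3)² + 4² − 2²) / (2·2·√3·4) = 24/27.71 = 0.866, so ∠CSD = 30°.

Therefore, the measure of angle ∠CSD = 30°.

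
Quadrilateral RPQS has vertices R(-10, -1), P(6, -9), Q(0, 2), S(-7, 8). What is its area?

Shoelace: sum of cross terms = 209, Area = (1/2)|209| = 209/2

209/2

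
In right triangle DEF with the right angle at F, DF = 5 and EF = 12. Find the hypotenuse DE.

By the Pythagorean theorem: DE^2 = DF^2 + EF^2
DE^2 = 5^2 + 12^2 = 25 + 144 = 169
DE = sqrt(169) = 13

13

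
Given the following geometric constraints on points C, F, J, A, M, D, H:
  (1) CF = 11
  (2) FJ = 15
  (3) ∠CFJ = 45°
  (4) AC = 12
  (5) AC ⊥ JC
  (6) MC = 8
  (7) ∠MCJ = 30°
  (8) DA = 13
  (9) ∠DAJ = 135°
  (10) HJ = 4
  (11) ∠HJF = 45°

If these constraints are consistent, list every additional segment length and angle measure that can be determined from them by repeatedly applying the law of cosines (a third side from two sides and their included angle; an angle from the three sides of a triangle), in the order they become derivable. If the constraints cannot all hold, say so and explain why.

The constraints are consistent. Derivable facts, in order:
After 1 step:
- CJ ≈ 10.61
- FH ≈ 12.5
After 2 steps:
- JA ≈ 16.02
- JM ≈ 5.44
- ∠CJF = 47.12°
- ∠FCJ = 87.88°
- ∠FHJ = 121.92°
- ∠HFJ = 13.08°
After 3 steps:
- JD ≈ 26.84
- ∠AJC = 48.51°
- ∠CAJ = 41.49°
- ∠CJM = 47.34°
- ∠CMJ = 102.66°
After 4 steps:
- ∠ADJ = 24.97°
- ∠AJD = 20.03°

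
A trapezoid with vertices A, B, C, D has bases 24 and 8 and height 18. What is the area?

Area = (24 + 8) * 18 / 2 = 576 / 2 = 288

288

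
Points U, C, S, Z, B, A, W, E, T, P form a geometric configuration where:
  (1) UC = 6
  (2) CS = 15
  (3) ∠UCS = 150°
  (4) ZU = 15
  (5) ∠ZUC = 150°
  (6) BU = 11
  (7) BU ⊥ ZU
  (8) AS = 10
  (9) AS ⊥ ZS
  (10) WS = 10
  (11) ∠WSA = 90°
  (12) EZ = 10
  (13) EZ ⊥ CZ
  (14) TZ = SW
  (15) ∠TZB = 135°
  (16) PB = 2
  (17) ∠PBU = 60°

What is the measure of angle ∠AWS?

Step 1: By the law of cosines on triangle WSA: WA² = 10² + 10² − 2·10·10·cos(90°) = 200, so WA = 10·√2.
Step 2: By the inverse law of cosines on triangle AWS: cos(∠AWS) = ((10·√2)² + 10² − 10²) / (2·10·√2·10) = 200/282.84 = 0.7071, so ∠AWS = 45°.

Therefore, the measure of angle ∠AWS = 45°.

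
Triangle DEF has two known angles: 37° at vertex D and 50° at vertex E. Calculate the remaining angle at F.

angle F = 180 - 37 - 50 = 93 degrees.

93 degrees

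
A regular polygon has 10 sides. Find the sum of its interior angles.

The sum of interior angles of an n-sided polygon is (n - 2) * 180.
For n = 10: (10 - 2) * 180 = 8 * 180 = 1440 degrees.

1440 degrees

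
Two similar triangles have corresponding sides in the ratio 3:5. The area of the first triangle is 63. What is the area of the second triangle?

Area ratio = (3/5)^2 = 9/25. Area of the second triangle = 63 * 25/9 = 175.

175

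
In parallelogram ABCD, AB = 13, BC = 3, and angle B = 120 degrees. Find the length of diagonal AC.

Law of cosines: d^2 = 13^2 + 3^2 - 2(13)(3)cos(120°) = 217, so d = sqrt(217).

sqrt(217)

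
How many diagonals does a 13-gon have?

Each of the 13 vertices connects to 10 non-adjacent vertices via diagonals.
Total connections = 13 × 10 = 130, but each diagonal is counted twice.
Number of diagonals = 130 / 2 = 65.

65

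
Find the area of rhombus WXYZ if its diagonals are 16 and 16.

Area of a rhombus = (d1 * d2) / 2
Area = (16 * 16) / 2
Area = 256 / 2
Area = 128

128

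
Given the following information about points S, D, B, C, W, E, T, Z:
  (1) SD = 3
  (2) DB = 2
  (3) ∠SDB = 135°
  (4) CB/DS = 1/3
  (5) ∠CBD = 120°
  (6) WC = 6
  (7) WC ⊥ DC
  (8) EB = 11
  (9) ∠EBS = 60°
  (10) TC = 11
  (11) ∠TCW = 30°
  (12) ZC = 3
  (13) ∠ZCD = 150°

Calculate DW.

From the given relations: CB = 1/3·DS = 1/3·3 = 1.
Step 1: By the law of cosines on triangle CBD: CD² = 1² + 2² − 2·1·2·cos(120°) = 7, so CD = √7.
Step 2: By the law of cosines on triangle DCW: DW² = √7² + 6² − 2·√7·6·cos(90°) = 43, so DW = √43.

Therefore, the length of DW = √43.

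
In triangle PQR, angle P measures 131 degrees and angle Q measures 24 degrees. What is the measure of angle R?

By the triangle angle sum property, the three interior angles of any triangle add up to 180°.
We know angle P = 131° and angle Q = 24°, so their sum is 155°.
Therefore angle R = 180° - 155° = 25°.

25 degrees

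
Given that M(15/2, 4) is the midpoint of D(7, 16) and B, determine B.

Using the midpoint formula: M = ((x1 + x2)/2, (y1 + y2)/2)
We know M = (15/2, 4) and D = (7, 16)
For x: 15/2 = (7 + x2)/2, so x2 = 2*15/2 - 7 = 8
For y: 4 = (16 + y2)/2, so y2 = 2*4 - 16 = -8
B = (8, -8)

(8, -8)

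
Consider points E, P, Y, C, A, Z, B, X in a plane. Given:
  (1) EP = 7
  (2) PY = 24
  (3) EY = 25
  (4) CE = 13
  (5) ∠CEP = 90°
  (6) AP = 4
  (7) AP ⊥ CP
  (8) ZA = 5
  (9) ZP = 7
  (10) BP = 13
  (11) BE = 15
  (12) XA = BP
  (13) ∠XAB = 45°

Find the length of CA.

Step 1: By the law of cosines on triangle CEP: CP² = 13² + 7² − 2·13·7·cos(90°) = 218, so CP ≈ 14.76.
Step 2: By the law of cosines on triangle CPA: CA² = 14.76² + 4² − 2·14.76·4·cos(90°) = 234, so CA = 3·√26.

Therefore, the length of CA = 3·√26.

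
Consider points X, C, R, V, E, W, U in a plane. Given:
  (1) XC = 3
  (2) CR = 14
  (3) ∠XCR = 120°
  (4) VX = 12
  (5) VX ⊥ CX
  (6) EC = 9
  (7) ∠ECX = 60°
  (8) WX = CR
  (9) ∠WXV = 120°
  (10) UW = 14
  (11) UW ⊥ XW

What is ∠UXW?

From the given relations: WX = CR = 14.
Step 1: By the law of cosines on triangle XWU: XU² = 14² + 14² − 2·14·14·cos(90°) = 392, so XU = 14·√2.
Step 2: By the inverse law of cosines on triangle UXW: cos(∠UXW) = ((14·√2)² + 14² − 14²) / (2·14·√2·14) = 392/554.37 = 0.7071, so ∠UXW = 45°.

Therefore, the measure of angle ∠UXW = 45°.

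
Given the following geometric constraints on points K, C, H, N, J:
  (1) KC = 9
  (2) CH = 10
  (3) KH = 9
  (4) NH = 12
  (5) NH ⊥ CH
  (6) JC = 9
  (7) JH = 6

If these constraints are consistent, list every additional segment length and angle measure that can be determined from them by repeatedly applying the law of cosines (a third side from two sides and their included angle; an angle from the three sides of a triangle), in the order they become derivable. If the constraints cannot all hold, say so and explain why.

The constraints are consistent. Derivable facts, in order:
After 1 step:
- CN = 2·√61
- ∠CHJ = 62.72°
- ∠CHK = 56.25°
- ∠CJH = 80.94°
- ∠CKH = 67.5°
- ∠HCJ = 36.34°
- ∠HCK = 56.25°
After 2 steps:
- ∠CNH = 39.81°
- ∠HCN = 50.19°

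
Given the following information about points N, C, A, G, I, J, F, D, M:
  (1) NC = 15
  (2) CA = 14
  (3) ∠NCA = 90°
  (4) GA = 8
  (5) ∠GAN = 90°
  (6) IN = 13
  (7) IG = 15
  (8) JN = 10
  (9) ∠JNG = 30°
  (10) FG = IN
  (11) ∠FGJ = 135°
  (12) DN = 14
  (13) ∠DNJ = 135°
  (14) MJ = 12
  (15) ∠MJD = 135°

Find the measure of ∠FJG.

From the given relations: FG = IN = 13.
Step 1: By the law of cosines on triangle NCA: NA² = 15² + 14² − 2·15·14·cos(90°) = 421, so NA ≈ 20.52.
Step 2: By the law of cosines on triangle GAN: GN² = 8² + 20.52² − 2·8·20.52·cos(90°) = 485, so GN ≈ 22.02.
Step 3: By the law of cosines on triangle JNG: JG² = 10² + 22.02² − 2·10·22.02·cos(30°) = 203.56, so JG ≈ 14.27.
Step 4: By the law of cosines on triangle JGF: JF² = 14.27² + 13² − 2·14.27·13·cos(135°) = 634.86, so JF ≈ 25.2.
Step 5: By the inverse law of cosines on triangle FJG: cos(∠FJG) = (25.2² + 14.27² − 13²) / (2·25.2·14.27) = 669.41/718.97 = 0.9311, so ∠FJG = 21.4°.

Therefore, the measure of angle ∠FJG = 21.4°.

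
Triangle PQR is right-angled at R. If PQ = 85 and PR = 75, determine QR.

By the Pythagorean theorem: QR^2 = PQ^2 - PR^2
QR^2 = 85^2 - 75^2 = 7225 - 5625 = 1600
QR = sqrt(1600) = 40

40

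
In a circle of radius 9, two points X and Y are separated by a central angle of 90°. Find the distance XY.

Chord = 2(9) sin(45°) = 9*sqrt(2)

9*sqrt(2)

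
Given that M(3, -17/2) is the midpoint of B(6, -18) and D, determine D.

Using the midpoint formula: M = ((x1 + x2)/2, (y1 + y2)/2)
We know M = (3, -17/2) and B = (6, -18)
For x: 3 = (6 + x2)/2, so x2 = 2*3 - 6 = 0
For y: -17/2 = (-18 + y2)/2, so y2 = 2*-17/2 - -18 = 1
D = (0, 1)

(0, 1)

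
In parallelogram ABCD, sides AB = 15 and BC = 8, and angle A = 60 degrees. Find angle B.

In a parallelogram, consecutive angles are supplementary (sum to 180°).
angle B = 180 - angle A
angle B = 180 - 60
angle B = 120 degrees

120 degrees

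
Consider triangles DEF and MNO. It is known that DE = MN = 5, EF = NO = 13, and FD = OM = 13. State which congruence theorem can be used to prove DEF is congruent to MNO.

The given information provides:
DE = MN = 5, EF = NO = 13, and FD = OM = 13
This matches the SSS congruence theorem.
All three pairs of corresponding sides are equal (Side-Side-Side).

SSS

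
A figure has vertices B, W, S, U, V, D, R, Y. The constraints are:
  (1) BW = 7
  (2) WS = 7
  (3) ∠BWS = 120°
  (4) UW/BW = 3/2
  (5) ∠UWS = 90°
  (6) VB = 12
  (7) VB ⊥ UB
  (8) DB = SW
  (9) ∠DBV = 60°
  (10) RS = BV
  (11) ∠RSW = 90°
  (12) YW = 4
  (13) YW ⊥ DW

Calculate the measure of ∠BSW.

Step 1: By the law of cosines on triangle SWB: SB² = 7² + 7² − 2·7·7·cos(120°) = 147, so SB = 7·√3.
Step 2: By the inverse law of cosines on triangle BSW: cos(∠BSW) = ((7·√3)² + 7² − 7²) / (2·7·√3·7) = 147/169.74 = 0.866, so ∠BSW = 30°.

Therefore, the measure of angle ∠BSW = 30°.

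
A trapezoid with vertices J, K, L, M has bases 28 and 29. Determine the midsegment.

midsegment = (28 + 29) / 2 = 57 / 2 = 57/2

57/2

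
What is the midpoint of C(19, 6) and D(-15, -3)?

The midpoint is the point halfway along the segment.
Move half the horizontal distance: 19 + (-15 - 19)/2 = 19 + -34/2 = 2
Move half the vertical distance: 6 + (-3 - 6)/2 = 6 + -9/2 = 3/2
Midpoint = (2, 3/2)

(2, 3/2)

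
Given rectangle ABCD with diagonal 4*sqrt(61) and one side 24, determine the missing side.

Using the Pythagorean theorem: d^2 = a^2 + b^2
b^2 = d^2 - a^2
b^2 = 976 - 576
b^2 = 400
b = sqrt(400) = 20

20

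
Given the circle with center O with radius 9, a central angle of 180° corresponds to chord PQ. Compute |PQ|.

Chord = 2(9) sin(90°) = 18

18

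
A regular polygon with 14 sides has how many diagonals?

Each of the 14 vertices connects to 11 non-adjacent vertices via diagonals.
Total connections = 14 × 11 = 154, but each diagonal is counted twice.
Number of diagonals = 154 / 2 = 77.

77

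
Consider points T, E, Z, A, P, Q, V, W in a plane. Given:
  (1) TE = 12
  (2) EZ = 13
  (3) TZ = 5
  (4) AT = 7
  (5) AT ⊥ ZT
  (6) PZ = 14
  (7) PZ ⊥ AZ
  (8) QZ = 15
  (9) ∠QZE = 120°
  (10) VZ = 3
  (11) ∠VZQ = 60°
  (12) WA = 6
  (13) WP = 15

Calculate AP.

Step 1: By the law of cosines on triangle ZTA: ZA² = 5² + 7² − 2·5·7·cos(90°) = 74, so ZA = √74.
Step 2: By the law of cosines on triangle AZP: AP² = √74² + 14² − 2·√74·14·cos(90°) = 270, so AP = 3·√30.

Therefore, the length of AP = 3·√30.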